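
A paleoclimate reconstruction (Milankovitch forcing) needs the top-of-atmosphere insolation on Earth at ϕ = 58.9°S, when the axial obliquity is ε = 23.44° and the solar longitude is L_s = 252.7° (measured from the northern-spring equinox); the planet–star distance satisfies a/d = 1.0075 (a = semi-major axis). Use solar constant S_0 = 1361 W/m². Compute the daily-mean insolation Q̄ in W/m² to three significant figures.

Q̄ ≈ 486 W/m²

Solar declination: sin δ = sin ε · sin L_s = sin 23.44° × sin 252.7° = -0.37979, so δ = -22.321°.
cos h₀ = −tan(-58.9°) tan(-22.321°) = -0.6806, h₀ = 2.3194 rad.
Bracket: h₀ sin ϕ sin δ + cos ϕ cos δ sin h₀ = 2.3194×-0.85627×-0.37979 + 0.51653×0.92507×0.73267 = 0.754275 + 0.350089 = 1.104364.
Inverse-square distance factor (a/d)² = 1.0075² = 1.015056.
Q̄ = (S_0/π) × 1.015056 × [bracket] = (1361/π) × 1.015056 × 1.104364 = 485.6 W/m².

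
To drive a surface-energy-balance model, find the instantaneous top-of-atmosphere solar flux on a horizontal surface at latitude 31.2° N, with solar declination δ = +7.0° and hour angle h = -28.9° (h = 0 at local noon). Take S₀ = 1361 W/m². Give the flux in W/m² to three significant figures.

cos θ_z = sin φ sin δ + cos φ cos δ cos h = 0.063132 + 0.743259 = 0.806391.
Flux = S₀ · cos θ_z = 1361 × 0.806391 = 1097 W/m².

1.10e+03 W/m²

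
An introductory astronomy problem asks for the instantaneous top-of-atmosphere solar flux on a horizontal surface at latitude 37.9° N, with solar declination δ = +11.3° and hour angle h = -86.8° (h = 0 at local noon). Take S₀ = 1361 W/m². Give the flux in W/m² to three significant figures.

cos θ_z = sin φ sin δ + cos φ cos δ cos h = 0.120367 + 0.043194 = 0.163561.
Flux = S₀ · cos θ_z = 1361 × 0.163561 = 222.6 W/m².

223 W/m²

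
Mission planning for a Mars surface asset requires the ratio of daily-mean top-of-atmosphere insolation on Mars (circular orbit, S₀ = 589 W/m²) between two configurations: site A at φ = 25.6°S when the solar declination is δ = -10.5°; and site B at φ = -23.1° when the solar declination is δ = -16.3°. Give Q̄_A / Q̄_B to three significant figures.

— Configuration A (φ=-25.6°):
cos H₀ = −tan(-25.6°) tan(-10.500°) = -0.0888, H₀ = 1.6597 rad.
Bracket: H₀ sin φ sin δ + cos φ cos δ sin H₀ = 1.6597×-0.43209×-0.18224 + 0.90183×0.98325×0.99605 = 0.130692 + 0.883222 = 1.013914.
Q̄ = (S₀/π) × [bracket] = (589/π) × 1.013914 = 190.09 W/m².
— Configuration B (φ=-23.1°):
cos H₀ = −tan(-23.1°) tan(-16.300°) = -0.1247, H₀ = 1.6958 rad.
Bracket: H₀ sin φ sin δ + cos φ cos δ sin H₀ = 1.6958×-0.39234×-0.28067 + 0.91982×0.95981×0.99219 = 0.186738 + 0.875957 = 1.062695.
Q̄ = (S₀/π) × [bracket] = (589/π) × 1.062695 = 199.24 W/m².
Ratio Q̄_A / Q̄_B = 190.09 / 199.24 = 0.9541.

Q̄_A / Q̄_B ≈ 0.954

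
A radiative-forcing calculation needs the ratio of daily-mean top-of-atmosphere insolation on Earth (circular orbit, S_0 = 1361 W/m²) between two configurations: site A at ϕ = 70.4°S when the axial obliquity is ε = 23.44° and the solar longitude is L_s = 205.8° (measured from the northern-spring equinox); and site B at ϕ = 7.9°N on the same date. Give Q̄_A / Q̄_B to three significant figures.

— Configuration A (ϕ=-70.4°):
Solar declination: sin δ = sin ε · sin L_s = sin 23.44° × sin 205.8° = -0.17313, so δ = -9.970°.
cos h₀ = −tan(-70.4°) tan(-9.970°) = -0.4937, h₀ = 2.0871 rad.
Bracket: h₀ sin ϕ sin δ + cos ϕ cos δ sin h₀ = 2.0871×-0.94206×-0.17313 + 0.33545×0.98490×0.86965 = 0.340404 + 0.287319 = 0.627723.
Q̄ = (S_0/π) × [bracket] = (1361/π) × 0.627723 = 271.94 W/m².
— Configuration B (ϕ=+7.9°):
cos h₀ = −tan(+7.9°) tan(-9.970°) = 0.0244, h₀ = 1.5464 rad.
Bracket: h₀ sin ϕ sin δ + cos ϕ cos δ sin h₀ = 1.5464×0.13744×-0.17313 + 0.99051×0.98490×0.99970 = -0.036797 + 0.975261 = 0.938464.
Q̄ = (S_0/π) × [bracket] = (1361/π) × 0.938464 = 406.56 W/m².
Ratio Q̄_A / Q̄_B = 271.94 / 406.56 = 0.6689.

Q̄_A / Q̄_B ≈ 0.669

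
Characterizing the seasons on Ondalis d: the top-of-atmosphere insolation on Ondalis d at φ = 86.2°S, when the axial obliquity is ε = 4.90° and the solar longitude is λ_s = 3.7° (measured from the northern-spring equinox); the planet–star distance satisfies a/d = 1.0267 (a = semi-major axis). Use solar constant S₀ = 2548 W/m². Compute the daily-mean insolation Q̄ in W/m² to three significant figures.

Solar declination: sin δ = sin ε · sin λ_s = sin 4.90° × sin 3.7° = 0.00551, so δ = +0.316°.
cos H₀ = −tan(-86.2°) tan(+0.316°) = 0.0830, H₀ = 1.4877 rad.
Bracket: H₀ sin φ sin δ + cos φ cos δ sin H₀ = 1.4877×-0.99780×0.00551 + 0.06627×0.99998×0.99655 = -0.008179 + 0.066040 = 0.057861.
Inverse-square distance factor (a/d)² = 1.0267² = 1.054113.
Q̄ = (S₀/π) × 1.054113 × [bracket] = (2548/π) × 1.054113 × 0.057861 = 49.47 W/m².

Q̄ ≈ 49.5 W/m²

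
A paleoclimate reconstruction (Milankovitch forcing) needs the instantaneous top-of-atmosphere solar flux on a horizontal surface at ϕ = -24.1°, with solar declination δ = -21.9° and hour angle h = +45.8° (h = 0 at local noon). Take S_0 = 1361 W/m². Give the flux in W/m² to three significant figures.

1.01e+03 W/m²

cos θ_z = sin ϕ sin δ + cos ϕ cos δ cos h = 0.152302 + 0.590471 = 0.742773.
Flux = S_0 · cos θ_z = 1361 × 0.742773 = 1011 W/m².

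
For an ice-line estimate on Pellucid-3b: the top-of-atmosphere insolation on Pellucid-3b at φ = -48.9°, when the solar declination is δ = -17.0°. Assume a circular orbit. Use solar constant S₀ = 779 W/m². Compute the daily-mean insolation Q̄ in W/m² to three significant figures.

Q̄ ≈ 251 W/m²

cos H₀ = −tan(-48.9°) tan(-17.000°) = -0.3505, H₀ = 1.9289 rad.
Bracket: H₀ sin φ sin δ + cos φ cos δ sin H₀ = 1.9289×-0.75356×-0.29237 + 0.65738×0.95630×0.93658 = 0.424972 + 0.588783 = 1.013755.
Q̄ = (S₀/π) × [bracket] = (779/π) × 1.013755 = 251.4 W/m².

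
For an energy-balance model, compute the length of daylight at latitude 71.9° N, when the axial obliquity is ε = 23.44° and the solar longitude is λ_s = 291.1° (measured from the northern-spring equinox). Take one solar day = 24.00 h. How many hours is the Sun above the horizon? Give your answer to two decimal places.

Solar declination: sin δ = sin ε · sin λ_s = sin 23.44° × sin 291.1° = -0.37112, so δ = -21.785°.
cos H₀ = −tan φ · tan δ = 1.2228 ≥ 1, so the Sun never rises (polar night) and H₀ = 0.
Daylight = 2H₀/(2π) × 24.00 h = (0.0000/π) × 24.00 = 0.00 h.

0.00 h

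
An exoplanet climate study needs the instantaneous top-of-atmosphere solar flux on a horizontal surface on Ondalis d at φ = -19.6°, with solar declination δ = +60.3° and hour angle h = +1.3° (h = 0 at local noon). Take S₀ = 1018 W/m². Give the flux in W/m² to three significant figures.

178 W/m²

cos θ_z = sin φ sin δ + cos φ cos δ cos h = -0.291384 + 0.466630 = 0.175246.
Flux = S₀ · cos θ_z = 1018 × 0.175246 = 178.4 W/m².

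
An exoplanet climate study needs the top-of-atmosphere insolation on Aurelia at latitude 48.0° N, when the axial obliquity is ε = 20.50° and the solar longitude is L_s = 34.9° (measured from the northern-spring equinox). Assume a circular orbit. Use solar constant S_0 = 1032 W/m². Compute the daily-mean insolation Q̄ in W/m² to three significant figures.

Solar declination: sin δ = sin ε · sin L_s = sin 20.50° × sin 34.9° = 0.20037, so δ = +11.559°.
cos h₀ = −tan(+48.0°) tan(+11.559°) = -0.2271, h₀ = 1.7999 rad.
Bracket: h₀ sin ϕ sin δ + cos ϕ cos δ sin h₀ = 1.7999×0.74314×0.20037 + 0.66913×0.97972×0.97386 = 0.268010 + 0.638424 = 0.906434.
Q̄ = (S_0/π) × [bracket] = (1032/π) × 0.906434 = 297.8 W/m².

Q̄ ≈ 298 W/m²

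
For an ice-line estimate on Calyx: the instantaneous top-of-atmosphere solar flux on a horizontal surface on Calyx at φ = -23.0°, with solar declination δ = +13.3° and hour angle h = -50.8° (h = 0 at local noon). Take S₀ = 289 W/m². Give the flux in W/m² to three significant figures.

cos θ_z = sin φ sin δ + cos φ cos δ cos h = -0.089888 + 0.566182 = 0.476294.
Flux = S₀ · cos θ_z = 289 × 0.476294 = 137.6 W/m².

138 W/m²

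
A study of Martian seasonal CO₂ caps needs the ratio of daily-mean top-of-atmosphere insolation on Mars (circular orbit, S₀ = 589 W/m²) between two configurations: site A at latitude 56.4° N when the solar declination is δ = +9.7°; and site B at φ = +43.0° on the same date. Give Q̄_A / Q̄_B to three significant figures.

— Configuration A (φ=+56.4°):
cos H₀ = −tan(+56.4°) tan(+9.700°) = -0.2573, H₀ = 1.8310 rad.
Bracket: H₀ sin φ sin δ + cos φ cos δ sin H₀ = 1.8310×0.83292×0.16849 + 0.55339×0.98570×0.96634 = 0.256960 + 0.527116 = 0.784076.
Q̄ = (S₀/π) × [bracket] = (589/π) × 0.784076 = 147.00 W/m².
— Configuration B (φ=+43.0°):
cos H₀ = −tan(+43.0°) tan(+9.700°) = -0.1594, H₀ = 1.7309 rad.
Bracket: H₀ sin φ sin δ + cos φ cos δ sin H₀ = 1.7309×0.68200×0.16849 + 0.73135×0.98570×0.98721 = 0.198898 + 0.711671 = 0.910569.
Q̄ = (S₀/π) × [bracket] = (589/π) × 0.910569 = 170.72 W/m².
Ratio Q̄_A / Q̄_B = 147.00 / 170.72 = 0.8611.

Q̄_A / Q̄_B ≈ 0.861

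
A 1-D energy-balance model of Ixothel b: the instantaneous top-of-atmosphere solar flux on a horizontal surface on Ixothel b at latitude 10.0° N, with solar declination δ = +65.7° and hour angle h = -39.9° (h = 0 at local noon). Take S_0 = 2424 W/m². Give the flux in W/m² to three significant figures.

cos θ_z = sin ϕ sin δ + cos ϕ cos δ cos h = 0.158264 + 0.310903 = 0.469167.
Flux = S_0 · cos θ_z = 2424 × 0.469167 = 1137 W/m².

1.14e+03 W/m²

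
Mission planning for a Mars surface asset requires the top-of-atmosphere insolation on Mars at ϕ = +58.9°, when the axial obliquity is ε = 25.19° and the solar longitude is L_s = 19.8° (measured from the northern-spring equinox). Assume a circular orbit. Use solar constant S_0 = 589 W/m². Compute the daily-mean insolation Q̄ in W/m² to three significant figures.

Q̄ ≈ 135 W/m²

Solar declination: sin δ = sin ε · sin L_s = sin 25.19° × sin 19.8° = 0.14417, so δ = +8.289°.
cos h₀ = −tan(+58.9°) tan(+8.289°) = -0.2415, h₀ = 1.8147 rad.
Bracket: h₀ sin ϕ sin δ + cos ϕ cos δ sin h₀ = 1.8147×0.85627×0.14417 + 0.51653×0.98955×0.97039 = 0.224022 + 0.495998 = 0.720020.
Q̄ = (S_0/π) × [bracket] = (589/π) × 0.720020 = 135.0 W/m².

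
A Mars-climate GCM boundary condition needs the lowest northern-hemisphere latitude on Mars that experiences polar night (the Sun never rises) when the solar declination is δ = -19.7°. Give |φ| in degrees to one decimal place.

Polar night requires cos H₀ = −tan φ tan δ ≥ 1, i.e. tan φ tan δ ≤ −1.
The boundary is |tan φ| · |tan δ| = 1, so |φ| = 90° − |δ| = 90° − 19.7° = 70.3° in the northern hemisphere.

|φ| = 70.3°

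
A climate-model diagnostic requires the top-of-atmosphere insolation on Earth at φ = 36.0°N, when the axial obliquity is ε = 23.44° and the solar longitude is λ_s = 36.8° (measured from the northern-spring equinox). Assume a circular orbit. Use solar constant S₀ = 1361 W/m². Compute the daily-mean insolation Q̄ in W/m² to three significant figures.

Solar declination: sin δ = sin ε · sin λ_s = sin 23.44° × sin 36.8° = 0.23828, so δ = +13.785°.
cos H₀ = −tan(+36.0°) tan(+13.785°) = -0.1783, H₀ = 1.7500 rad.
Bracket: H₀ sin φ sin δ + cos φ cos δ sin H₀ = 1.7500×0.58779×0.23828 + 0.80902×0.97120×0.98398 = 0.245103 + 0.773133 = 1.018236.
Q̄ = (S₀/π) × [bracket] = (1361/π) × 1.018236 = 441.1 W/m².

Q̄ ≈ 441 W/m²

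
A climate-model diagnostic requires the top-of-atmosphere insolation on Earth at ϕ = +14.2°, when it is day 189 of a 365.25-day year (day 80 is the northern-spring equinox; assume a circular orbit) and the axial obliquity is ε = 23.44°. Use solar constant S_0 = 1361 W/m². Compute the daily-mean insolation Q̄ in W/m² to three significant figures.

Solar longitude: L_s = 360° × (189 − 80)/365.25 = 107.433°.
sin δ = sin 23.44° × sin 107.433° = 0.37952, so δ = +22.304°.
cos h₀ = −tan(+14.2°) tan(+22.304°) = -0.1038, h₀ = 1.6748 rad.
Bracket: h₀ sin ϕ sin δ + cos ϕ cos δ sin h₀ = 1.6748×0.24531×0.37952 + 0.96945×0.92518×0.99460 = 0.155924 + 0.892072 = 1.047996.
Q̄ = (S_0/π) × [bracket] = (1361/π) × 1.047996 = 454.0 W/m².

Q̄ ≈ 454 W/m²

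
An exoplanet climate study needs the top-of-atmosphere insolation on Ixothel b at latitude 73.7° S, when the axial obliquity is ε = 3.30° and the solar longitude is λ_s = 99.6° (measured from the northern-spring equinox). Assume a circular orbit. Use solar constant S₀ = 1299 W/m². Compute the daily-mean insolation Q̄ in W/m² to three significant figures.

Solar declination: sin δ = sin ε · sin λ_s = sin 3.30° × sin 99.6° = 0.05676, so δ = +3.254°.
cos H₀ = −tan(-73.7°) tan(+3.254°) = 0.1944, H₀ = 1.3751 rad.
Bracket: H₀ sin φ sin δ + cos φ cos δ sin H₀ = 1.3751×-0.95981×0.05676 + 0.28067×0.99839×0.98092 = -0.074914 + 0.274872 = 0.199958.
Q̄ = (S₀/π) × [bracket] = (1299/π) × 0.199958 = 82.68 W/m².

Q̄ ≈ 82.7 W/m²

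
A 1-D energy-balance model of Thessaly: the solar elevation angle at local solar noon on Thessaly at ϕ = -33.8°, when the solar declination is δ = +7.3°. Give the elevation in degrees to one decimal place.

At local noon the hour angle is zero, so the zenith angle equals |ϕ − δ| = |-33.8° − (+7.300°)| = 41.100°.
Elevation = 90° − 41.100° = 48.9°.

48.9°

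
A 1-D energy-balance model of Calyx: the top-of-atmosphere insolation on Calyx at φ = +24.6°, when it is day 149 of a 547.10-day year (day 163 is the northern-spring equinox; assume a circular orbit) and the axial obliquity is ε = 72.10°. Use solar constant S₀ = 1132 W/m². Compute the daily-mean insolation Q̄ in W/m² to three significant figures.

Solar longitude: λ_s = 360° × (149 − 163)/547.10 = -9.212°, i.e. -9.212° + 360° = 350.788°.
sin δ = sin 72.10° × sin 350.788° = -0.15234, so δ = -8.763°.
cos H₀ = −tan(+24.6°) tan(-8.763°) = 0.0706, H₀ = 1.5002 rad.
Bracket: H₀ sin φ sin δ + cos φ cos δ sin H₀ = 1.5002×0.41628×-0.15234 + 0.90924×0.98833×0.99751 = -0.095137 + 0.896392 = 0.801255.
Q̄ = (S₀/π) × [bracket] = (1132/π) × 0.801255 = 288.7 W/m².

Q̄ ≈ 289 W/m²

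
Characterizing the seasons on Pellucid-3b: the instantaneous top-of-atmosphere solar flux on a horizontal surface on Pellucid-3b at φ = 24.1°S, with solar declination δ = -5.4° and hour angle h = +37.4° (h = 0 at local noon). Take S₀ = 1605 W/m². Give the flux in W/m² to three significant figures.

cos θ_z = sin φ sin δ + cos φ cos δ cos h = 0.038427 + 0.721950 = 0.760377.
Flux = S₀ · cos θ_z = 1605 × 0.760377 = 1220 W/m².

1.22e+03 W/m²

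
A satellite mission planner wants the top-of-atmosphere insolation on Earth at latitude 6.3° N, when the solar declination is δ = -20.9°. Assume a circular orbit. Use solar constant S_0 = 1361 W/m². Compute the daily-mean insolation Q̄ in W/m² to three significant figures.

Q̄ ≈ 376 W/m²

cos h₀ = −tan(+6.3°) tan(-20.900°) = 0.0422, h₀ = 1.5286 rad.
Bracket: h₀ sin ϕ sin δ + cos ϕ cos δ sin h₀ = 1.5286×0.10973×-0.35674 + 0.99396×0.93420×0.99911 = -0.059837 + 0.927731 = 0.867894.
Q̄ = (S_0/π) × [bracket] = (1361/π) × 0.867894 = 376.0 W/m².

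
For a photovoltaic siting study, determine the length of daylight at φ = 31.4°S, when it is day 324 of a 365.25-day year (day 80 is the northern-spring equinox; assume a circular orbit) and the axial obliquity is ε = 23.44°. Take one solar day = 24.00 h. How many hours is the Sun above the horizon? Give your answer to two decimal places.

13.74 h

Solar longitude: λ_s = 360° × (324 − 80)/365.25 = 240.493°.
sin δ = sin 23.44° × sin 240.493° = -0.34619, so δ = -20.255°.
cos H₀ = −tan φ · tan δ = −tan(-31.4°) × tan(-20.255°) = -0.2252, so H₀ = 1.7980 rad = 103.02°.
Daylight = 2H₀/(2π) × 24.00 h = (1.7980/π) × 24.00 = 13.74 h.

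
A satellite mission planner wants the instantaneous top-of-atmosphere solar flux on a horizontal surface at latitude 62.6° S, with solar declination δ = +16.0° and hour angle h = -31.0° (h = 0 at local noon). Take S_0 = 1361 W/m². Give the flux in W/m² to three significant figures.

cos θ_z = sin ϕ sin δ + cos ϕ cos δ cos h = -0.244715 + 0.379187 = 0.134472.
Flux = S_0 · cos θ_z = 1361 × 0.134472 = 183.0 W/m².

183 W/m²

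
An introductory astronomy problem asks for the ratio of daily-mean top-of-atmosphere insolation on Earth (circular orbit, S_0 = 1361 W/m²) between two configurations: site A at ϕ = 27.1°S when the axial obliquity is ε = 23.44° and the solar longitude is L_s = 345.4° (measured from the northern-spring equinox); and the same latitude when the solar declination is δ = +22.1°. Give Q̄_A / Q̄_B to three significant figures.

Q̄_A / Q̄_B ≈ 1.67

— Configuration A (ϕ=-27.1°):
Solar declination: sin δ = sin ε · sin L_s = sin 23.44° × sin 345.4° = -0.10027, so δ = -5.755°.
cos h₀ = −tan(-27.1°) tan(-5.755°) = -0.0516, h₀ = 1.6224 rad.
Bracket: h₀ sin ϕ sin δ + cos ϕ cos δ sin h₀ = 1.6224×-0.45554×-0.10027 + 0.89021×0.99496×0.99867 = 0.074106 + 0.884545 = 0.958651.
Q̄ = (S_0/π) × [bracket] = (1361/π) × 0.958651 = 415.31 W/m².
— Configuration B (ϕ=-27.1°):
cos h₀ = −tan(-27.1°) tan(+22.100°) = 0.2078, h₀ = 1.3615 rad.
Bracket: h₀ sin ϕ sin δ + cos ϕ cos δ sin h₀ = 1.3615×-0.45554×0.37622 + 0.89021×0.92653×0.97817 = -0.233338 + 0.806801 = 0.573463.
Q̄ = (S_0/π) × [bracket] = (1361/π) × 0.573463 = 248.44 W/m².
Ratio Q̄_A / Q̄_B = 415.31 / 248.44 = 1.672.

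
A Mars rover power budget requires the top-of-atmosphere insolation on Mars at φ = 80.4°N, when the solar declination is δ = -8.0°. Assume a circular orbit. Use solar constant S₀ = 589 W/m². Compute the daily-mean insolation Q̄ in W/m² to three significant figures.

Q̄ ≈ 2.05 W/m²

cos H₀ = −tan(+80.4°) tan(-8.000°) = 0.8309, H₀ = 0.5900 rad.
Bracket: H₀ sin φ sin δ + cos φ cos δ sin H₀ = 0.5900×0.98600×-0.13917 + 0.16677×0.99027×0.55638 = -0.080961 + 0.091885 = 0.010924.
Q̄ = (S₀/π) × [bracket] = (589/π) × 0.010924 = 2.048 W/m².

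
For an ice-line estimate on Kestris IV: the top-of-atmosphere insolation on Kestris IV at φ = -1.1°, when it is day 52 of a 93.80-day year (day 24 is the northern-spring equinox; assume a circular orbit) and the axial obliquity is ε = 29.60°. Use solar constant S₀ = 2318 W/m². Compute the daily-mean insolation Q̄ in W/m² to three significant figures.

Q̄ ≈ 640 W/m²

Solar longitude: λ_s = 360° × (52 − 24)/93.80 = 107.463°.
sin δ = sin 29.60° × sin 107.463° = 0.47118, so δ = +28.111°.
cos H₀ = −tan(-1.1°) tan(+28.111°) = 0.0103, H₀ = 1.5605 rad.
Bracket: H₀ sin φ sin δ + cos φ cos δ sin H₀ = 1.5605×-0.01920×0.47118 + 0.99982×0.88204×0.99995 = -0.014117 + 0.881837 = 0.867720.
Q̄ = (S₀/π) × [bracket] = (2318/π) × 0.867720 = 640.2 W/m².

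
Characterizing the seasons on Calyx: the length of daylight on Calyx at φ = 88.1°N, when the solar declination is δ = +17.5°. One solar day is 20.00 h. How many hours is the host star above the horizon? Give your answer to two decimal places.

Sunrise equation: cos H₀ = −tan φ · tan δ = -9.5046 ≤ −1, so the host star never sets (polar day) and H₀ = π.
Daylight = 2H₀/(2π) × 20.00 h = (3.1416/π) × 20.00 = 20.00 h.

20.00 h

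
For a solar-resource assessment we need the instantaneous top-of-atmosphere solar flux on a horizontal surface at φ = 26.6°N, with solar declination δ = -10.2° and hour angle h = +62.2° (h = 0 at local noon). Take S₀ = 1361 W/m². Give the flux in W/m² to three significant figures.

cos θ_z = sin φ sin δ + cos φ cos δ cos h = -0.079291 + 0.410431 = 0.331140.
Flux = S₀ · cos θ_z = 1361 × 0.331140 = 450.7 W/m².

451 W/m²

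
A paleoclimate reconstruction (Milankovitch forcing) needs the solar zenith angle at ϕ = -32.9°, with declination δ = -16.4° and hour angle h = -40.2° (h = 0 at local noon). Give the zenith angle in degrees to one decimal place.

θ_z = 39.8°

cos θ_z = sin ϕ sin δ + cos ϕ cos δ cos h = 0.153361 + 0.615206 = 0.768567.
θ_z = arccos(0.768567) = 39.8°.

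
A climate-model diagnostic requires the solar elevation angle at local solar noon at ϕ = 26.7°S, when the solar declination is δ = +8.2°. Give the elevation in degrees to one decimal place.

At local noon the hour angle is zero, so the zenith angle equals |ϕ − δ| = |-26.7° − (+8.200°)| = 34.900°.
Elevation = 90° − 34.900° = 55.1°.

55.1°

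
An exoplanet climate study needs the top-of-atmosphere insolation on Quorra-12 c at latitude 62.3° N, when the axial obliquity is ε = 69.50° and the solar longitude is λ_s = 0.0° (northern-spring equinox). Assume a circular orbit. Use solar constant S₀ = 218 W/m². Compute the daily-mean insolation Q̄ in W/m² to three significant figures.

Solar declination: sin δ = sin ε · sin λ_s = sin 69.50° × sin 0.0° = 0.00000, so δ = +0.000°.
cos H₀ = −tan(+62.3°) tan(+0.000°) = -0.0000, H₀ = 1.5708 rad.
Bracket: H₀ sin φ sin δ + cos φ cos δ sin H₀ = 1.5708×0.88539×0.00000 + 0.46484×1.00000×1.00000 = 0.000000 + 0.464840 = 0.464840.
Q̄ = (S₀/π) × [bracket] = (218/π) × 0.464840 = 32.26 W/m².

Q̄ ≈ 32.3 W/m²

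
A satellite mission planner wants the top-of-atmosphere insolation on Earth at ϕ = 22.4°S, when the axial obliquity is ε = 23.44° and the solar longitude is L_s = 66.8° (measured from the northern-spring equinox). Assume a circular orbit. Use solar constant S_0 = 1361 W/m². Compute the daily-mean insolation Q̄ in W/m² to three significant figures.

Solar declination: sin δ = sin ε · sin L_s = sin 23.44° × sin 66.8° = 0.36562, so δ = +21.446°.
cos h₀ = −tan(-22.4°) tan(+21.446°) = 0.1619, h₀ = 1.4082 rad.
Bracket: h₀ sin ϕ sin δ + cos ϕ cos δ sin h₀ = 1.4082×-0.38107×0.36562 + 0.92455×0.93076×0.98681 = -0.196200 + 0.849184 = 0.652984.
Q̄ = (S_0/π) × [bracket] = (1361/π) × 0.652984 = 282.9 W/m².

Q̄ ≈ 283 W/m²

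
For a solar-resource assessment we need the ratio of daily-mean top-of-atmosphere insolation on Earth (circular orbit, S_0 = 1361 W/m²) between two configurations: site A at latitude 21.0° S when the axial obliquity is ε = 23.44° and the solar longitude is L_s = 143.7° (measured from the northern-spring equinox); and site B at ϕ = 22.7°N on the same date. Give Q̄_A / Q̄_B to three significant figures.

— Configuration A (ϕ=-21.0°):
Solar declination: sin δ = sin ε · sin L_s = sin 23.44° × sin 143.7° = 0.23550, so δ = +13.621°.
cos h₀ = −tan(-21.0°) tan(+13.621°) = 0.0930, h₀ = 1.4776 rad.
Bracket: h₀ sin ϕ sin δ + cos ϕ cos δ sin h₀ = 1.4776×-0.35837×0.23550 + 0.93358×0.97188×0.99566 = -0.124704 + 0.903390 = 0.778686.
Q̄ = (S_0/π) × [bracket] = (1361/π) × 0.778686 = 337.34 W/m².
— Configuration B (ϕ=+22.7°):
cos h₀ = −tan(+22.7°) tan(+13.621°) = -0.1014, h₀ = 1.6723 rad.
Bracket: h₀ sin ϕ sin δ + cos ϕ cos δ sin h₀ = 1.6723×0.38591×0.23550 + 0.92254×0.97188×0.99485 = 0.151982 + 0.891981 = 1.043963.
Q̄ = (S_0/π) × [bracket] = (1361/π) × 1.043963 = 452.27 W/m².
Ratio Q̄_A / Q̄_B = 337.34 / 452.27 = 0.7459.

Q̄_A / Q̄_B ≈ 0.746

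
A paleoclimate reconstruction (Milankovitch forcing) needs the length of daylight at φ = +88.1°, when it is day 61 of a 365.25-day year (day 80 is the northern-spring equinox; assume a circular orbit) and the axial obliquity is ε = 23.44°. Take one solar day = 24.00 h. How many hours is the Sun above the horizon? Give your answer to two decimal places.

0.00 h

Solar longitude: λ_s = 360° × (61 − 80)/365.25 = -18.727°, i.e. -18.727° + 360° = 341.273°.
sin δ = sin 23.44° × sin 341.273° = -0.12771, so δ = -7.337°.
cos H₀ = −tan φ · tan δ = 3.8816 ≥ 1, so the Sun never rises (polar night) and H₀ = 0.
Daylight = 2H₀/(2π) × 24.00 h = (0.0000/π) × 24.00 = 0.00 h.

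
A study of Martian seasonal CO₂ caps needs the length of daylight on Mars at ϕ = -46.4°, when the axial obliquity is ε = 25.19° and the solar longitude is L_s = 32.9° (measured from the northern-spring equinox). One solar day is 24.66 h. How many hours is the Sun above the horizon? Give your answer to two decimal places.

10.35 h

Solar declination: sin δ = sin ε · sin L_s = sin 25.19° × sin 32.9° = 0.23119, so δ = +13.367°.
cos h₀ = −tan ϕ · tan δ = −tan(-46.4°) × tan(+13.367°) = 0.2495, so h₀ = 1.3186 rad = 75.55°.
Daylight = 2h₀/(2π) × 24.66 h = (1.3186/π) × 24.66 = 10.35 h.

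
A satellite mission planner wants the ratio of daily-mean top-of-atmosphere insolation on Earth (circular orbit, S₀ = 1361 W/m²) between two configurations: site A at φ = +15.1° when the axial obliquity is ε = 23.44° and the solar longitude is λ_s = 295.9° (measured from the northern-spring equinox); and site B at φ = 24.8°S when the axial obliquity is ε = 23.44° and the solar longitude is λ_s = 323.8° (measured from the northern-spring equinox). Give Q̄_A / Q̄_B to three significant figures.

— Configuration A (φ=+15.1°):
Solar declination: sin δ = sin ε · sin λ_s = sin 23.44° × sin 295.9° = -0.35783, so δ = -20.967°.
cos H₀ = −tan(+15.1°) tan(-20.967°) = 0.1034, H₀ = 1.4672 rad.
Bracket: H₀ sin φ sin δ + cos φ cos δ sin H₀ = 1.4672×0.26050×-0.35783 + 0.96547×0.93379×0.99464 = -0.136765 + 0.896714 = 0.759949.
Q̄ = (S₀/π) × [bracket] = (1361/π) × 0.759949 = 329.22 W/m².
— Configuration B (φ=-24.8°):
Solar declination: sin δ = sin ε · sin λ_s = sin 23.44° × sin 323.8° = -0.23494, so δ = -13.588°.
cos H₀ = −tan(-24.8°) tan(-13.588°) = -0.1117, H₀ = 1.6827 rad.
Bracket: H₀ sin φ sin δ + cos φ cos δ sin H₀ = 1.6827×-0.41945×-0.23494 + 0.90778×0.97201×0.99374 = 0.165823 + 0.876848 = 1.042671.
Q̄ = (S₀/π) × [bracket] = (1361/π) × 1.042671 = 451.71 W/m².
Ratio Q̄_A / Q̄_B = 329.22 / 451.71 = 0.7288.

Q̄_A / Q̄_B ≈ 0.729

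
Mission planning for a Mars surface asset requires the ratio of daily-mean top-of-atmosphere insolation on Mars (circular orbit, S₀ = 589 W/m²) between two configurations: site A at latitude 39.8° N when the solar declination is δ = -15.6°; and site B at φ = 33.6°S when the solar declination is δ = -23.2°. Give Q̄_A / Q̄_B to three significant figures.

— Configuration A (φ=+39.8°):
cos H₀ = −tan(+39.8°) tan(-15.600°) = 0.2326, H₀ = 1.3360 rad.
Bracket: H₀ sin φ sin δ + cos φ cos δ sin H₀ = 1.3360×0.64011×-0.26892 + 0.76828×0.96316×0.97257 = -0.229977 + 0.719679 = 0.489702.
Q̄ = (S₀/π) × [bracket] = (589/π) × 0.489702 = 91.812 W/m².
— Configuration B (φ=-33.6°):
cos H₀ = −tan(-33.6°) tan(-23.200°) = -0.2848, H₀ = 1.8596 rad.
Bracket: H₀ sin φ sin δ + cos φ cos δ sin H₀ = 1.8596×-0.55339×-0.39394 + 0.83292×0.91914×0.95860 = 0.405397 + 0.733875 = 1.139272.
Q̄ = (S₀/π) × [bracket] = (589/π) × 1.139272 = 213.60 W/m².
Ratio Q̄_A / Q̄_B = 91.812 / 213.60 = 0.4298.

Q̄_A / Q̄_B ≈ 0.430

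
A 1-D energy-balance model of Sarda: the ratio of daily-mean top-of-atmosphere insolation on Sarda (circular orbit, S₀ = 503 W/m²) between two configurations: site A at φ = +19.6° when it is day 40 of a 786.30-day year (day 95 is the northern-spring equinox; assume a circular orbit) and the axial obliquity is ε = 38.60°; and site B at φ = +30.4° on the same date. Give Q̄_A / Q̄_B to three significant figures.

Q̄_A / Q̄_B ≈ 1.22

— Configuration A (φ=+19.6°):
Solar longitude: λ_s = 360° × (40 − 95)/786.30 = -25.181°, i.e. -25.181° + 360° = 334.819°.
sin δ = sin 38.60° × sin 334.819° = -0.26545, so δ = -15.394°.
cos H₀ = −tan(+19.6°) tan(-15.394°) = 0.0980, H₀ = 1.4726 rad.
Bracket: H₀ sin φ sin δ + cos φ cos δ sin H₀ = 1.4726×0.33545×-0.26545 + 0.94206×0.96412×0.99518 = -0.131128 + 0.903881 = 0.772753.
Q̄ = (S₀/π) × [bracket] = (503/π) × 0.772753 = 123.73 W/m².
— Configuration B (φ=+30.4°):
cos H₀ = −tan(+30.4°) tan(-15.394°) = 0.1615, H₀ = 1.4086 rad.
Bracket: H₀ sin φ sin δ + cos φ cos δ sin H₀ = 1.4086×0.50603×-0.26545 + 0.86251×0.96412×0.98687 = -0.189211 + 0.820645 = 0.631434.
Q̄ = (S₀/π) × [bracket] = (503/π) × 0.631434 = 101.10 W/m².
Ratio Q̄_A / Q̄_B = 123.73 / 101.10 = 1.224.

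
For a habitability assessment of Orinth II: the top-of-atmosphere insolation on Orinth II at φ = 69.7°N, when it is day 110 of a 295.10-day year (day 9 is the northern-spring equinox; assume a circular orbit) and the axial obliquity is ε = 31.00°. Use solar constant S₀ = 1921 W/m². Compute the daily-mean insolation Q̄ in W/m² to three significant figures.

Solar longitude: λ_s = 360° × (110 − 9)/295.10 = 123.212°.
sin δ = sin 31.00° × sin 123.212° = 0.43090, so δ = +25.525°.
cos H₀ = −tan(+69.7°) tan(+25.525°) = -1.2909 ≤ −1 ⇒ polar day, H₀ = π.
Bracket: H₀ sin φ sin δ + cos φ cos δ sin H₀ = 3.1416×0.93789×0.43090 + 0.34694×0.90240×0.00000 = 1.269636 + 0.000000 = 1.269636.
Q̄ = (S₀/π) × [bracket] = (1921/π) × 1.269636 = 776.3 W/m².

Q̄ ≈ 776 W/m²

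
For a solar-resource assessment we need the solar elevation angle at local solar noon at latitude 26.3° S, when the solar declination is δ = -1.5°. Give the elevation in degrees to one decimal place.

At local noon the hour angle is zero, so the zenith angle equals |φ − δ| = |-26.3° − (-1.500°)| = 24.800°.
Elevation = 90° − 24.800° = 65.2°.

65.2°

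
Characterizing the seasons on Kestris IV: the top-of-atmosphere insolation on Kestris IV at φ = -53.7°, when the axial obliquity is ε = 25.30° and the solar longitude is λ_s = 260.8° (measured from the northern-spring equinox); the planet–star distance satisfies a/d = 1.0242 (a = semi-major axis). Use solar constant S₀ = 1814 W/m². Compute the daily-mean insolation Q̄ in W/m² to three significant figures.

Q̄ ≈ 716 W/m²

Solar declination: sin δ = sin ε · sin λ_s = sin 25.30° × sin 260.8° = -0.42186, so δ = -24.952°.
cos H₀ = −tan(-53.7°) tan(-24.952°) = -0.6334, H₀ = 2.2568 rad.
Bracket: H₀ sin φ sin δ + cos φ cos δ sin H₀ = 2.2568×-0.80593×-0.42186 + 0.59201×0.90666×0.77381 = 0.767289 + 0.415344 = 1.182633.
Inverse-square distance factor (a/d)² = 1.0242² = 1.048986.
Q̄ = (S₀/π) × 1.048986 × [bracket] = (1814/π) × 1.048986 × 1.182633 = 716.3 W/m².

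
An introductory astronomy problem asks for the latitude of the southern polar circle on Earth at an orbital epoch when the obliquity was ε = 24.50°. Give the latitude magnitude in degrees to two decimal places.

The polar circle is the lowest latitude that experiences at least one full rotation of continuous darkness at the northern-summer solstice; it lies at |φ| = 90° − ε = 90° − 24.50° = 65.50°.

65.50°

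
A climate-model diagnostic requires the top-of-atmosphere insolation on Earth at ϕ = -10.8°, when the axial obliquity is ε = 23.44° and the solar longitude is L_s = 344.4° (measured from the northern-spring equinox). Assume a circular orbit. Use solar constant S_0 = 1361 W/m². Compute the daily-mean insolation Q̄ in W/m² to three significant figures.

Q̄ ≈ 437 W/m²

Solar declination: sin δ = sin ε · sin L_s = sin 23.44° × sin 344.4° = -0.10697, so δ = -6.141°.
cos h₀ = −tan(-10.8°) tan(-6.141°) = -0.0205, h₀ = 1.5913 rad.
Bracket: h₀ sin ϕ sin δ + cos ϕ cos δ sin h₀ = 1.5913×-0.18738×-0.10697 + 0.98229×0.99426×0.99979 = 0.031896 + 0.976447 = 1.008343.
Q̄ = (S_0/π) × [bracket] = (1361/π) × 1.008343 = 436.8 W/m².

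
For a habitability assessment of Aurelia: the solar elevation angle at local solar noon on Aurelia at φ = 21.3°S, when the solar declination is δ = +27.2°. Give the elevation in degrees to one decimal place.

At local noon the hour angle is zero, so the zenith angle equals |φ − δ| = |-21.3° − (+27.200°)| = 48.500°.
Elevation = 90° − 48.500° = 41.5°.

41.5°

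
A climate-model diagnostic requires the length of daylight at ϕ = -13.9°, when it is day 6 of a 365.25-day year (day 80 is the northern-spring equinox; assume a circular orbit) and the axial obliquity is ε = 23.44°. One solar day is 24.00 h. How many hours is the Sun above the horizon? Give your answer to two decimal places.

12.78 h

Solar longitude: L_s = 360° × (6 − 80)/365.25 = -72.936°, i.e. -72.936° + 360° = 287.064°.
sin δ = sin 23.44° × sin 287.064° = -0.38028, so δ = -22.351°.
cos h₀ = −tan ϕ · tan δ = −tan(-13.9°) × tan(-22.351°) = -0.1018, so h₀ = 1.6727 rad = 95.84°.
Daylight = 2h₀/(2π) × 24.00 h = (1.6727/π) × 24.00 = 12.78 h.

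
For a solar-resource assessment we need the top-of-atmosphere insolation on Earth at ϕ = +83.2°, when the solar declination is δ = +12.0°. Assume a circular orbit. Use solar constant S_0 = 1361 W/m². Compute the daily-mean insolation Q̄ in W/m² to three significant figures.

Q̄ ≈ 281 W/m²

cos h₀ = −tan(+83.2°) tan(+12.000°) = -1.7826 ≤ −1 ⇒ polar day, h₀ = π.
Bracket: h₀ sin ϕ sin δ + cos ϕ cos δ sin h₀ = 3.1416×0.99297×0.20791 + 0.11840×0.97815×0.00000 = 0.648578 + 0.000000 = 0.648578.
Q̄ = (S_0/π) × [bracket] = (1361/π) × 0.648578 = 281.0 W/m².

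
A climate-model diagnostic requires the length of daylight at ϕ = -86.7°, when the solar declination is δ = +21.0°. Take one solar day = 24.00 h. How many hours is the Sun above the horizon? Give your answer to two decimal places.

cos h₀ = −tan ϕ · tan δ = 6.6574 ≥ 1, so the Sun never rises (polar night) and h₀ = 0.
Daylight = 2h₀/(2π) × 24.00 h = (0.0000/π) × 24.00 = 0.00 h.

0.00 h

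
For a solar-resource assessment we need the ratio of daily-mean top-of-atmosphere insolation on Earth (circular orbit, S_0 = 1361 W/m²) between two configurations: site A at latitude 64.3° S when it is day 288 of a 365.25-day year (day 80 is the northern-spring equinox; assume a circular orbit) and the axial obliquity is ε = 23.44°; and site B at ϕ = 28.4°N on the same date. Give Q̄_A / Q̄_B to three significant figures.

— Configuration A (ϕ=-64.3°):
Solar longitude: L_s = 360° × (288 − 80)/365.25 = 205.010°.
sin δ = sin 23.44° × sin 205.010° = -0.16818, so δ = -9.682°.
cos h₀ = −tan(-64.3°) tan(-9.682°) = -0.3545, h₀ = 1.9332 rad.
Bracket: h₀ sin ϕ sin δ + cos ϕ cos δ sin h₀ = 1.9332×-0.90108×-0.16818 + 0.43366×0.98576×0.93506 = 0.292964 + 0.399724 = 0.692688.
Q̄ = (S_0/π) × [bracket] = (1361/π) × 0.692688 = 300.09 W/m².
— Configuration B (ϕ=+28.4°):
cos h₀ = −tan(+28.4°) tan(-9.682°) = 0.0922, h₀ = 1.4784 rad.
Bracket: h₀ sin ϕ sin δ + cos ϕ cos δ sin h₀ = 1.4784×0.47562×-0.16818 + 0.87965×0.98576×0.99574 = -0.118257 + 0.863430 = 0.745173.
Q̄ = (S_0/π) × [bracket] = (1361/π) × 0.745173 = 322.82 W/m².
Ratio Q̄_A / Q̄_B = 300.09 / 322.82 = 0.9296.

Q̄_A / Q̄_B ≈ 0.930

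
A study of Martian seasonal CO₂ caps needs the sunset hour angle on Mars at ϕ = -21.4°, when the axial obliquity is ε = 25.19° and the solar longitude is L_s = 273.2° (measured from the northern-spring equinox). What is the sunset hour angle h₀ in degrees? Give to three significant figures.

h₀ = 101°

Solar declination: sin δ = sin ε · sin L_s = sin 25.19° × sin 273.2° = -0.42496, so δ = -25.148°.
cos h₀ = −tan ϕ · tan δ = −tan(-21.4°) × tan(-25.148°) = -0.1840, so h₀ = 1.7558 rad = 100.60°.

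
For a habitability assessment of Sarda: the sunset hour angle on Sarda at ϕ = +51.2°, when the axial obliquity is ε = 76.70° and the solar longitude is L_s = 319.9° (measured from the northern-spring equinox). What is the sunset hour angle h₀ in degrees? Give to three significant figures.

h₀ = 0.00°

Solar declination: sin δ = sin ε · sin L_s = sin 76.70° × sin 319.9° = -0.62685, so δ = -38.818°.
cos h₀ = −tan ϕ · tan δ = 1.0006 ≥ 1, so the host star never rises (polar night) and h₀ = 0.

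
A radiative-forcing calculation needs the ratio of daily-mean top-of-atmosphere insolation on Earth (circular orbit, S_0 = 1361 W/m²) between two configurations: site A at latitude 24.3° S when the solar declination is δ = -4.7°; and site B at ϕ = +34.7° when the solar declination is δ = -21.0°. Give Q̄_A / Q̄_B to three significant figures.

— Configuration A (ϕ=-24.3°):
cos h₀ = −tan(-24.3°) tan(-4.700°) = -0.0371, h₀ = 1.6079 rad.
Bracket: h₀ sin ϕ sin δ + cos ϕ cos δ sin h₀ = 1.6079×-0.41151×-0.08194 + 0.91140×0.99664×0.99931 = 0.054217 + 0.907711 = 0.961928.
Q̄ = (S_0/π) × [bracket] = (1361/π) × 0.961928 = 416.73 W/m².
— Configuration B (ϕ=+34.7°):
cos h₀ = −tan(+34.7°) tan(-21.000°) = 0.2658, h₀ = 1.3018 rad.
Bracket: h₀ sin ϕ sin δ + cos ϕ cos δ sin h₀ = 1.3018×0.56928×-0.35837 + 0.82214×0.93358×0.96403 = -0.265584 + 0.739925 = 0.474341.
Q̄ = (S_0/π) × [bracket] = (1361/π) × 0.474341 = 205.49 W/m².
Ratio Q̄_A / Q̄_B = 416.73 / 205.49 = 2.028.

Q̄_A / Q̄_B ≈ 2.03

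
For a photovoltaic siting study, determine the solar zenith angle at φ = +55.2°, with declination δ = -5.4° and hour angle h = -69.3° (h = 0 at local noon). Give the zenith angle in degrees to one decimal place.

θ_z = 82.9°

cos θ_z = sin φ sin δ + cos φ cos δ cos h = -0.077277 + 0.200838 = 0.123561.
θ_z = arccos(0.123561) = 82.9°.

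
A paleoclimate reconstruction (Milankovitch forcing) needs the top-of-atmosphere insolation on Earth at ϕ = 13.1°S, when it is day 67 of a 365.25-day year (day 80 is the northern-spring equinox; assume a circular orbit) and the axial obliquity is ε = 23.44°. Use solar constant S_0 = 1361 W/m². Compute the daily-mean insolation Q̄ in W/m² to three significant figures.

Q̄ ≈ 434 W/m²

Solar longitude: L_s = 360° × (67 − 80)/365.25 = -12.813°, i.e. -12.813° + 360° = 347.187°.
sin δ = sin 23.44° × sin 347.187° = -0.08822, so δ = -5.061°.
cos h₀ = −tan(-13.1°) tan(-5.061°) = -0.0206, h₀ = 1.5914 rad.
Bracket: h₀ sin ϕ sin δ + cos ϕ cos δ sin h₀ = 1.5914×-0.22665×-0.08822 + 0.97398×0.99610×0.99979 = 0.031820 + 0.969978 = 1.001798.
Q̄ = (S_0/π) × [bracket] = (1361/π) × 1.001798 = 434.0 W/m².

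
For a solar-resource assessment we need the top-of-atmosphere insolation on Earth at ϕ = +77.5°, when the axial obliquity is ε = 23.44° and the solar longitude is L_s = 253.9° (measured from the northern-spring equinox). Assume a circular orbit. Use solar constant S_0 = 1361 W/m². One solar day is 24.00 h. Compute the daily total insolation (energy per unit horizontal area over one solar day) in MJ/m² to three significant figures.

0.00 MJ/m²

Solar declination: sin δ = sin ε · sin L_s = sin 23.44° × sin 253.9° = -0.38219, so δ = -22.469°.
cos h₀ = −tan(+77.5°) tan(-22.469°) = 1.8656 ≥ 1 ⇒ polar night, h₀ = 0 and Q̄ = 0.
Daily total = Q̄ × 24.00 h × 3600 s/h = 0.00 MJ/m².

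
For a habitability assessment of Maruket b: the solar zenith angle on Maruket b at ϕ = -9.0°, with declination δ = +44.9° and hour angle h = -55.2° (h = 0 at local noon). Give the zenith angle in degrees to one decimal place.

θ_z = 73.2°

cos θ_z = sin ϕ sin δ + cos ϕ cos δ cos h = -0.110423 + 0.399282 = 0.288859.
θ_z = arccos(0.288859) = 73.2°.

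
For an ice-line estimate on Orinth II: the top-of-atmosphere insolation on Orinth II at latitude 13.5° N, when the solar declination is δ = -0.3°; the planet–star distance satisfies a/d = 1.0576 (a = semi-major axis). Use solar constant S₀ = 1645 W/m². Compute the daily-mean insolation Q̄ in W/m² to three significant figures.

Q̄ ≈ 568 W/m²

cos H₀ = −tan(+13.5°) tan(-0.300°) = 0.0013, H₀ = 1.5695 rad.
Bracket: H₀ sin φ sin δ + cos φ cos δ sin H₀ = 1.5695×0.23345×-0.00524 + 0.97237×0.99999×1.00000 = -0.001920 + 0.972360 = 0.970440.
Inverse-square distance factor (a/d)² = 1.0576² = 1.118518.
Q̄ = (S₀/π) × 1.118518 × [bracket] = (1645/π) × 1.118518 × 0.970440 = 568.4 W/m².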